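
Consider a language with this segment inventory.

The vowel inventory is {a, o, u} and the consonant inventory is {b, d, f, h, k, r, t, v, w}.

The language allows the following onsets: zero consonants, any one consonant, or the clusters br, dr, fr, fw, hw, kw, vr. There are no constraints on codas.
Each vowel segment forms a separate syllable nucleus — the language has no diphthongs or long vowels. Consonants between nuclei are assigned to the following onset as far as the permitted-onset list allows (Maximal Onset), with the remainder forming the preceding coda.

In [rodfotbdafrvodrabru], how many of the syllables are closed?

Nuclei (vowels): o, o, a, o, a, u → 6 syllables.
/o…o/ gap (V1→V2): /df/ splits as /d/ + /f/ (/f/ is the longest suffix that is a licit onset).
/o…a/ gap (V2→V3): cluster /tbd/ — the longest permitted-onset suffix is /d/; onset = /d/, preceding coda = /tb/.
/a…o/ gap (V3→V4): /frv/ — longest licit onset from the right is /v/, leaving /fr/ as coda.
/o…a/ gap (V4→V5): /dr/ — entire cluster is a permitted onset → onset /dr/, coda ∅.
/a…u/ gap (V5→V6): cluster /br/ — /br/ is itself a permitted onset, so the whole cluster goes right; preceding coda = ∅.
Result: rod.fotb.dafr.vo.dra.bru.
Classifying each syllable: /rod/ (closed), /fotb/ (closed), /dafr/ (closed), /vo/ (open), /dra/ (open), /bru/ (open).
Closed syllables: 3.

3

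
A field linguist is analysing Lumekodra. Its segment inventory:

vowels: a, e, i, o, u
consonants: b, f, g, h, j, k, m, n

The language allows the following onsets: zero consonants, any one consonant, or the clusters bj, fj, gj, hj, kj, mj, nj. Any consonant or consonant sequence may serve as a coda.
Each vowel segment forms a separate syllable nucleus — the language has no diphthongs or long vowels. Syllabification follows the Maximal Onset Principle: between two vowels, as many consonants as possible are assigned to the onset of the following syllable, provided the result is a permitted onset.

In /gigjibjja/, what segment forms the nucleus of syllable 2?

i

Vowels present: i, i, a; each is a nucleus, giving 3 syllables.
The second nucleus (vowel 2 from the left) is /i/.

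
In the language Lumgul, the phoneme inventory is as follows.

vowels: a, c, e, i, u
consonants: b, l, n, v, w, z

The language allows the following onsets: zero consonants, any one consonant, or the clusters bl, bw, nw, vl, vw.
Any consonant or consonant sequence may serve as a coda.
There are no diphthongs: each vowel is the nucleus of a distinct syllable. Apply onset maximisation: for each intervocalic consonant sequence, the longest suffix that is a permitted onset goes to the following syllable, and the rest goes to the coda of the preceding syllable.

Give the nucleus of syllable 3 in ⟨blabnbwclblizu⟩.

i

The vowels are a, c, i, u — 4 nuclei, so 4 syllables.
The third nucleus (vowel 3 from the left) is /i/.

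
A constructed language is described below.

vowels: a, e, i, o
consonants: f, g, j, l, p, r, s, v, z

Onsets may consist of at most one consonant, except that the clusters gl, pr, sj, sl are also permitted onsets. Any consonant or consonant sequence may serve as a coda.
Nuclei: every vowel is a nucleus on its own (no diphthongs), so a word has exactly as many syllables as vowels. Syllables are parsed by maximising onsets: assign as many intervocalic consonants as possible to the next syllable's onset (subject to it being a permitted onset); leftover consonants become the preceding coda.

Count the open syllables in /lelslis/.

0

The vowels are e, i — 2 nuclei, so 2 syllables.
V1 /e/ – V2 /i/: /lsl/ — longest licit onset from the right is /sl/, leaving /l/ as coda.
Result: lel.slis.
Classifying each syllable: /lel/ (closed), /slis/ (closed).
Open syllables: 0.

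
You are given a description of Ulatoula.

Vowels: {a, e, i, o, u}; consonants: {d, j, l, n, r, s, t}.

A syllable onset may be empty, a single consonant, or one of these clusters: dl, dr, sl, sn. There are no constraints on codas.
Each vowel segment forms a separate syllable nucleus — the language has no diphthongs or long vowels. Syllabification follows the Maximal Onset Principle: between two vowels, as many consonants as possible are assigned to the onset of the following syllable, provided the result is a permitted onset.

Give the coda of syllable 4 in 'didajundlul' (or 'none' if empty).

l

Nuclei (vowels): i, a, u, u → 4 syllables.
σ1/σ2 boundary: /d/ → onset of the next syllable (single consonants are always licit onsets).
σ2/σ3 boundary: /j/ → onset of the next syllable (single consonants are always licit onsets).
σ3/σ4 boundary: /ndl/ splits as /n/ + /dl/ (/dl/ is the longest suffix that is a licit onset).
Putting it together: di.da.jun.dlul.
Syllable 4 is /dlul/: onset /dl/, nucleus /u/, coda /l/.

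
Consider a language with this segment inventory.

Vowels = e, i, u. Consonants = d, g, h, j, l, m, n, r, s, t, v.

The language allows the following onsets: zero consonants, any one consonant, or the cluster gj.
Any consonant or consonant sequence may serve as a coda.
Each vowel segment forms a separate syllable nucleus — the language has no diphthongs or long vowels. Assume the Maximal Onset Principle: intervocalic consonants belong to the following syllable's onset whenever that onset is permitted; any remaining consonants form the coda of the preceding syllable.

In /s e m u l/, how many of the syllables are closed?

1

Nuclei (vowels): e, u → 2 syllables.
Between /e/ (V1) and /u/ (V2): just /m/ — single C goes to the following onset.
Result: se.mul.
Classifying each syllable: /se/ (open), /mul/ (closed).
Closed syllables: 1.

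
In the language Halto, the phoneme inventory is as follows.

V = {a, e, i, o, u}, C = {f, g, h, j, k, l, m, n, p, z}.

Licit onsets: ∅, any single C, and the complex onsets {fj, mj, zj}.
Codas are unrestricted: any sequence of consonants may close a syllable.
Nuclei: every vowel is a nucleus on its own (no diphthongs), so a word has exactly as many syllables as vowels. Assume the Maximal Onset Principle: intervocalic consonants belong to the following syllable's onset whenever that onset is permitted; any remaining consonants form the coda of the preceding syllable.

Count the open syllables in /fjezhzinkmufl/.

0

The vowels are e, i, u — 3 nuclei, so 3 syllables.
Between /e/ (V1) and /i/ (V2): cluster /zhz/ — the longest permitted-onset suffix is /z/; onset = /z/, preceding coda = /zh/.
Between /i/ (V2) and /u/ (V3): /nkm/; trying suffixes from longest down, /m/ is the first permitted one, so coda /nk/ | onset /m/.
Putting it together: fjezh.zink.mufl.
Classifying each syllable: /fjezh/ (closed), /zink/ (closed), /mufl/ (closed).
Open syllables: 0.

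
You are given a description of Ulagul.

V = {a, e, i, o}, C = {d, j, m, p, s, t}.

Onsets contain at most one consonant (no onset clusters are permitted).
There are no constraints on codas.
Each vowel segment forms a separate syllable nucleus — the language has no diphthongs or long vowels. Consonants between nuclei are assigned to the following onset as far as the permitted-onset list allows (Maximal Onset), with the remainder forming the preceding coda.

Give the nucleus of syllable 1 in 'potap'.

Vowels present: o, a; each is a nucleus, giving 2 syllables.
The first nucleus (vowel 1 from the left) is /o/.

o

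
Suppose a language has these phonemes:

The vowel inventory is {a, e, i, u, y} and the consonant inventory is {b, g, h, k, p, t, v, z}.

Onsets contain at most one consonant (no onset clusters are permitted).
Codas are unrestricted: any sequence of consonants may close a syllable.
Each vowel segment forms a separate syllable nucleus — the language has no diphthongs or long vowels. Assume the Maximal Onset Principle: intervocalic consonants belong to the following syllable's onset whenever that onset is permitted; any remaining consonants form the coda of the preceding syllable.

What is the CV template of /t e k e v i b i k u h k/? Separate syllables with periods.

CV.CV.CV.CV.CVCC

Nuclei (vowels): e, e, i, i, u → 5 syllables.
Between /e/ (V1) and /e/ (V2): /k/ → onset of the next syllable (single consonants are always licit onsets).
Between /e/ (V2) and /i/ (V3): /v/ is a single consonant, so it becomes the next onset.
Between /i/ (V3) and /i/ (V4): /b/ → onset of the next syllable (single consonants are always licit onsets).
Between /i/ (V4) and /u/ (V5): just /k/ — single C goes to the following onset.
Result: te.ke.vi.bi.kuhk.
Mapping each syllable to C/V: /te/ → CV, /ke/ → CV, /vi/ → CV, /bi/ → CV, /kuhk/ → CVCC.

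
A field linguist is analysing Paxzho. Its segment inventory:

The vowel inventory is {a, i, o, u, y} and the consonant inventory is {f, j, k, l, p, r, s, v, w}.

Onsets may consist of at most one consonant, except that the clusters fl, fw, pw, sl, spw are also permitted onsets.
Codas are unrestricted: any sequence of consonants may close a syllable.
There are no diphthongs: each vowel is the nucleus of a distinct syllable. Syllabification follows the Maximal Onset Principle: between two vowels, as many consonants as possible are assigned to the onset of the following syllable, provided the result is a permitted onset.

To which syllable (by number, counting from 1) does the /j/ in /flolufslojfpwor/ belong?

3

The vowels are o, u, o, o — 4 nuclei, so 4 syllables.
/o…u/ gap (V1→V2): /l/ is a single consonant, so it becomes the next onset.
/u…o/ gap (V2→V3): /fsl/; trying suffixes from longest down, /sl/ is the first permitted one, so coda /f/ | onset /sl/.
/o…o/ gap (V3→V4): cluster /jfpw/ — the longest permitted-onset suffix is /pw/; onset = /pw/, preceding coda = /jf/.
Result: flo.luf.slojf.pwor.
The /j/ is in the coda of syllable 3 (/slojf/).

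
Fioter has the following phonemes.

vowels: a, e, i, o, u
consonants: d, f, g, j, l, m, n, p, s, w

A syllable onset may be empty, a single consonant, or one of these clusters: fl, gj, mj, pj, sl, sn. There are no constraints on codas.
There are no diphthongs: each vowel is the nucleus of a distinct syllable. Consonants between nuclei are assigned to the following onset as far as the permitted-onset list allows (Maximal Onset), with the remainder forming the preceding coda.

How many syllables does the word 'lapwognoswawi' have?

5

Vowels present: a, o, o, a, i; each is a nucleus, giving 5 syllables.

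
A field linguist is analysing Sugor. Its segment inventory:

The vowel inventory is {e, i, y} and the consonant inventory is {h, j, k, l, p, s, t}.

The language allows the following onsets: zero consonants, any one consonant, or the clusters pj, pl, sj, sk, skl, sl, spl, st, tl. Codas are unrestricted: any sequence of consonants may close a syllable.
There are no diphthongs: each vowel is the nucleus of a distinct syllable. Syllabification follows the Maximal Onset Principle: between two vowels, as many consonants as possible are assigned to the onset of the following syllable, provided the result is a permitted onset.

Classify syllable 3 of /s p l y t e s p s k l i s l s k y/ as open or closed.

closed

Vowels present: y, e, i, y; each is a nucleus, giving 4 syllables.
Between /y/ (V1) and /e/ (V2): /t/ → onset of the next syllable (single consonants are always licit onsets).
Between /e/ (V2) and /i/ (V3): /spskl/ — longest licit onset from the right is /skl/, leaving /sp/ as coda.
Between /i/ (V3) and /y/ (V4): cluster /slsk/ — the longest permitted-onset suffix is /sk/; onset = /sk/, preceding coda = /sl/.
Result: sply.tesp.sklisl.sky.
Syllable 3 is /sklisl/ with coda /sl/, so it is closed.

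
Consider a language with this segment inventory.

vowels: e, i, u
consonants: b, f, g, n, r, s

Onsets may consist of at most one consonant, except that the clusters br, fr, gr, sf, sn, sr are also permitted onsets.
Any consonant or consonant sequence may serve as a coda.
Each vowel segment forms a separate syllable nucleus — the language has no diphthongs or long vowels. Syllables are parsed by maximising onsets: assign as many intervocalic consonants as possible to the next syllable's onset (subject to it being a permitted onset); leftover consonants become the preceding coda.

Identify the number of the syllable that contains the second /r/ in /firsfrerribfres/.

Vowels present: i, e, i, e; each is a nucleus, giving 4 syllables.
V1 /i/ – V2 /e/: cluster /rsfr/ — the longest permitted-onset suffix is /fr/; onset = /fr/, preceding coda = /rs/.
V2 /e/ – V3 /i/: cluster /rr/ — the longest permitted-onset suffix is /r/; onset = /r/, preceding coda = /r/.
V3 /i/ – V4 /e/: /bfr/; trying suffixes from longest down, /fr/ is the first permitted one, so coda /b/ | onset /fr/.
So the parse is firs.frer.rib.fres.
The second /r/ is in the onset of syllable 2 (/frer/).

2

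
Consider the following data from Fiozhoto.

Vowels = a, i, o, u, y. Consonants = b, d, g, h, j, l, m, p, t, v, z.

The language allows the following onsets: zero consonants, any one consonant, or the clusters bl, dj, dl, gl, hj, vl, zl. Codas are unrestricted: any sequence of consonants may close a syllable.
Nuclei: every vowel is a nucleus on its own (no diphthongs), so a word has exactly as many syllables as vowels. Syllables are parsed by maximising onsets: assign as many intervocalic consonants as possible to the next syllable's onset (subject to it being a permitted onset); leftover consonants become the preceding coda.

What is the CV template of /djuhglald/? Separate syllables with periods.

CCVC.CCVCC

The vowels are u, a — 2 nuclei, so 2 syllables.
Between /u/ (V1) and /a/ (V2): /hgl/ — longest licit onset from the right is /gl/, leaving /h/ as coda.
Result: djuh.glald.
Mapping each syllable to C/V: /djuh/ → CCVC, /glald/ → CCVCC.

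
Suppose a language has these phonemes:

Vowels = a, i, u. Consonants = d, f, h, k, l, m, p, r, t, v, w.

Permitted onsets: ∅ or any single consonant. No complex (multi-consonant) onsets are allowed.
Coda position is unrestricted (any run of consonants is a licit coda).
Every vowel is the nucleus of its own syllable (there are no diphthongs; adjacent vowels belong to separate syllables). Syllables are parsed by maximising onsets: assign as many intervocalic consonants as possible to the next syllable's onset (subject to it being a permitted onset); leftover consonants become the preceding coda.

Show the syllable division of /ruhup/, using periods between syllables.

ru.hup

Nuclei (vowels): u, u → 2 syllables.
σ1/σ2 boundary: /h/ is a single consonant, so it becomes the next onset.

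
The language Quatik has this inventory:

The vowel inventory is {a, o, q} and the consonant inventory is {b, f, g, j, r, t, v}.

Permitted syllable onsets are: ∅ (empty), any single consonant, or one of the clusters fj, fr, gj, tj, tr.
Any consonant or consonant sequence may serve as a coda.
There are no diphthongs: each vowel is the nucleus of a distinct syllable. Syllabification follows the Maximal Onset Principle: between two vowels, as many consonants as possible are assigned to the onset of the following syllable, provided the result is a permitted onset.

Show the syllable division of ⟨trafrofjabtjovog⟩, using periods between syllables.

Vowels present: a, o, a, o, o; each is a nucleus, giving 5 syllables.
/a…o/ gap (V1→V2): /fr/ is a licit onset in full, so it all attaches to the next syllable.
/o…a/ gap (V2→V3): cluster /fj/ — /fj/ is itself a permitted onset, so the whole cluster goes right; preceding coda = ∅.
/a…o/ gap (V3→V4): cluster /btj/ — the longest permitted-onset suffix is /tj/; onset = /tj/, preceding coda = /b/.
/o…o/ gap (V4→V5): /v/ is a single consonant, so it becomes the next onset.

tra.fro.fjab.tjo.vog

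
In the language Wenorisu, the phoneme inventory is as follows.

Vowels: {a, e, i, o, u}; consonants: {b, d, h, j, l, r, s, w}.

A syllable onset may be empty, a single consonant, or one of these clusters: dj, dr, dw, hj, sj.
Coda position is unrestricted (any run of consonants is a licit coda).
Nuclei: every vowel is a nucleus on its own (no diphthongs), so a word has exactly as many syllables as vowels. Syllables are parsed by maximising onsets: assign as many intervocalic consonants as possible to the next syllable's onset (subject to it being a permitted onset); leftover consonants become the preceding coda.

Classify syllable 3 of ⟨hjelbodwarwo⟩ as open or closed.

closed

The vowels are e, o, a, o — 4 nuclei, so 4 syllables.
/e…o/ gap (V1→V2): /lb/ — longest licit onset from the right is /b/, leaving /l/ as coda.
/o…a/ gap (V2→V3): /dw/ is a licit onset in full, so it all attaches to the next syllable.
/a…o/ gap (V3→V4): /rw/; trying suffixes from longest down, /w/ is the first permitted one, so coda /r/ | onset /w/.
Putting it together: hjel.bo.dwar.wo.
Syllable 3 is /dwar/ with coda /r/, so it is closed.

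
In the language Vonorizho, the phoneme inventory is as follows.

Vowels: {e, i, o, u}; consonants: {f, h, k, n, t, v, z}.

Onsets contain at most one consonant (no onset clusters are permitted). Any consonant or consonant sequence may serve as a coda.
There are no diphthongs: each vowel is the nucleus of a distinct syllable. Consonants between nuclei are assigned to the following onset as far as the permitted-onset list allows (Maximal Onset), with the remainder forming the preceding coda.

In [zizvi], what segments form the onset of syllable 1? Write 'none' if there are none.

Vowels present: i, i; each is a nucleus, giving 2 syllables.
Between /i/ (V1) and /i/ (V2): cluster /zv/ — the longest permitted-onset suffix is /v/; onset = /v/, preceding coda = /z/.
Putting it together: ziz.vi.
Syllable 1 is /ziz/: onset /z/, nucleus /i/, coda /z/.

z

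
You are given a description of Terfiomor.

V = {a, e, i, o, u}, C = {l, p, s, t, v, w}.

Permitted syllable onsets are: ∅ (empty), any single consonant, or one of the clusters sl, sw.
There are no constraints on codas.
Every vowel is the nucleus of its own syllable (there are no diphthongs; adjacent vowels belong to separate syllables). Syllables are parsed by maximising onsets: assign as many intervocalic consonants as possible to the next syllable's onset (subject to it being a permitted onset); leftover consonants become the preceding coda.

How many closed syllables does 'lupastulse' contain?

2

Nuclei (vowels): u, a, u, e → 4 syllables.
/u…a/ gap (V1→V2): /p/ → onset of the next syllable (single consonants are always licit onsets).
/a…u/ gap (V2→V3): /st/ — longest licit onset from the right is /t/, leaving /s/ as coda.
/u…e/ gap (V3→V4): /ls/ — longest licit onset from the right is /s/, leaving /l/ as coda.
So the parse is lu.pas.tul.se.
Classifying each syllable: /lu/ (open), /pas/ (closed), /tul/ (closed), /se/ (open).
Closed syllables: 2.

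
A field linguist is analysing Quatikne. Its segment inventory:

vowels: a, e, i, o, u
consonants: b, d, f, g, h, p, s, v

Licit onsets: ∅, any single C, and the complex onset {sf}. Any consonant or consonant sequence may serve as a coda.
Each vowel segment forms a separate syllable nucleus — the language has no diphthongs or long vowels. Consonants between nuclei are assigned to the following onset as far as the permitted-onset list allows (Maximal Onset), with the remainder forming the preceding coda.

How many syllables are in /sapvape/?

Vowels present: a, a, e; each is a nucleus, giving 3 syllables.

3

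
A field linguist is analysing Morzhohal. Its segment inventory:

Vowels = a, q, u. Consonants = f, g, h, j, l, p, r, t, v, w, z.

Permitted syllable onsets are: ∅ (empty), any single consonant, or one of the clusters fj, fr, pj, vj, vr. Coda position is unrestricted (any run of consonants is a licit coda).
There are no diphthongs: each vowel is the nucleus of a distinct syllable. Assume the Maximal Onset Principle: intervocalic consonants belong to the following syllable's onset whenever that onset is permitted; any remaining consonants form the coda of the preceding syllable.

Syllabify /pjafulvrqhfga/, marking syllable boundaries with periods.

Vowels present: a, u, q, a; each is a nucleus, giving 4 syllables.
Between /a/ (V1) and /u/ (V2): /f/ is a single consonant, so it becomes the next onset.
Between /u/ (V2) and /q/ (V3): /lvr/ — longest licit onset from the right is /vr/, leaving /l/ as coda.
Between /q/ (V3) and /a/ (V4): cluster /hfg/ — the longest permitted-onset suffix is /g/; onset = /g/, preceding coda = /hf/.

pja.ful.vrqhf.ga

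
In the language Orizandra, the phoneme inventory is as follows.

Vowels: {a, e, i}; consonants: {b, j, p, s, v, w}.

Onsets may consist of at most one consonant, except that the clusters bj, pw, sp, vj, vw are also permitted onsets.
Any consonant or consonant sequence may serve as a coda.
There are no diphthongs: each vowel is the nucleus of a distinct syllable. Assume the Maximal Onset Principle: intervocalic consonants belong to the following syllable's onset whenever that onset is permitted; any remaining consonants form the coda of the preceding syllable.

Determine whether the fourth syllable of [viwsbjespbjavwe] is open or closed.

The vowels are i, e, a, e — 4 nuclei, so 4 syllables.
/i…e/ gap (V1→V2): /wsbj/ splits as /ws/ + /bj/ (/bj/ is the longest suffix that is a licit onset).
/e…a/ gap (V2→V3): /spbj/; trying suffixes from longest down, /bj/ is the first permitted one, so coda /sp/ | onset /bj/.
/a…e/ gap (V3→V4): /vw/ is a licit onset in full, so it all attaches to the next syllable.
Result: viws.bjesp.bja.vwe.
Syllable 4 is /vwe/; it ends in its nucleus with no coda, so it is open.

open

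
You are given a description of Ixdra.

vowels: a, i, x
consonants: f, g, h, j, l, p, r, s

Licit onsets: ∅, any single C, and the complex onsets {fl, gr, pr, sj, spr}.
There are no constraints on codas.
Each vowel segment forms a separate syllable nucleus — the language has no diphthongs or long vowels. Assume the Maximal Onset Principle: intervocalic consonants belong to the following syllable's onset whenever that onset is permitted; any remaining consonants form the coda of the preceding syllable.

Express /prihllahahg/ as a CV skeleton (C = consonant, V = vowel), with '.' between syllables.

The vowels are i, a, a — 3 nuclei, so 3 syllables.
/i…a/ gap (V1→V2): cluster /hll/ — the longest permitted-onset suffix is /l/; onset = /l/, preceding coda = /hl/.
/a…a/ gap (V2→V3): /h/ → onset of the next syllable (single consonants are always licit onsets).
Result: prihl.la.hahg.
Mapping each syllable to C/V: /prihl/ → CCVCC, /la/ → CV, /hahg/ → CVCC.

CCVCC.CV.CVCC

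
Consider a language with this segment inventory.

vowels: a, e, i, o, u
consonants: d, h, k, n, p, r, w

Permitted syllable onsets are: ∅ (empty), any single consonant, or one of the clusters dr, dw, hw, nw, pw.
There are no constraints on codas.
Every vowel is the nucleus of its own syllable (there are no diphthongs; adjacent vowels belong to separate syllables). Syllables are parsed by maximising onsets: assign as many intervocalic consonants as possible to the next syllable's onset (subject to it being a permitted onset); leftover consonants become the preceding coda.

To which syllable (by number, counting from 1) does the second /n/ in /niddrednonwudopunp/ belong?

The vowels are i, e, o, u, o, u — 6 nuclei, so 6 syllables.
Between /i/ (V1) and /e/ (V2): /ddr/ splits as /d/ + /dr/ (/dr/ is the longest suffix that is a licit onset).
Between /e/ (V2) and /o/ (V3): /dn/ — longest licit onset from the right is /n/, leaving /d/ as coda.
Between /o/ (V3) and /u/ (V4): /nw/ — entire cluster is a permitted onset → onset /nw/, coda ∅.
Between /u/ (V4) and /o/ (V5): /d/ → onset of the next syllable (single consonants are always licit onsets).
Between /o/ (V5) and /u/ (V6): just /p/ — single C goes to the following onset.
Syllabification: nid.dred.no.nwu.do.punp.
The second /n/ is in the onset of syllable 3 (/no/).

3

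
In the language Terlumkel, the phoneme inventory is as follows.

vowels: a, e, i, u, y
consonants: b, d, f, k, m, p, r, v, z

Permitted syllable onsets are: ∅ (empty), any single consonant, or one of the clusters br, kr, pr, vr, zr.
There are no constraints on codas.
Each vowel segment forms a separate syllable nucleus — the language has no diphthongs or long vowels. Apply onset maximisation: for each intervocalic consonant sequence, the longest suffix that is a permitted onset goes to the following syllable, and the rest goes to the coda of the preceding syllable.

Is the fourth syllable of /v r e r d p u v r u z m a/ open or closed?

open

Nuclei (vowels): e, u, u, a → 4 syllables.
/e…u/ gap (V1→V2): /rdp/ — longest licit onset from the right is /p/, leaving /rd/ as coda.
/u…u/ gap (V2→V3): cluster /vr/ — /vr/ is itself a permitted onset, so the whole cluster goes right; preceding coda = ∅.
/u…a/ gap (V3→V4): /zm/ splits as /z/ + /m/ (/m/ is the longest suffix that is a licit onset).
Syllabification: vrerd.pu.vruz.ma.
Syllable 4 is /ma/; it ends in its nucleus with no coda, so it is open.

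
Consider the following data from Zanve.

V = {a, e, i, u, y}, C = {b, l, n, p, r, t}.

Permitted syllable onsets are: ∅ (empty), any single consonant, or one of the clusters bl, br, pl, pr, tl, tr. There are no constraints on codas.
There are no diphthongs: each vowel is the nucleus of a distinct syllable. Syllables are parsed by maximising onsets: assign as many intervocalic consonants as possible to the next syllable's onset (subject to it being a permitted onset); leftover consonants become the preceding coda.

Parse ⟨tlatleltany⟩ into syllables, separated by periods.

tla.tlel.ta.ny

The vowels are a, e, a, y — 4 nuclei, so 4 syllables.
/a…e/ gap (V1→V2): /tl/ — entire cluster is a permitted onset → onset /tl/, coda ∅.
/e…a/ gap (V2→V3): /lt/; trying suffixes from longest down, /t/ is the first permitted one, so coda /l/ | onset /t/.
/a…y/ gap (V3→V4): /n/ → onset of the next syllable (single consonants are always licit onsets).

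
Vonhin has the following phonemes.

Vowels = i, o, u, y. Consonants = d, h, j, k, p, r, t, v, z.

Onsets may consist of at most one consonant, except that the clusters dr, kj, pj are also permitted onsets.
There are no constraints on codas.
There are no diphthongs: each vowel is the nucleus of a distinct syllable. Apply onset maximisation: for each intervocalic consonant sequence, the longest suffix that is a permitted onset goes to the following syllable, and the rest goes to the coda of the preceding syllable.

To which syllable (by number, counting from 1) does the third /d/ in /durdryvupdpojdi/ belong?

The vowels are u, y, u, o, i — 5 nuclei, so 5 syllables.
V1 /u/ – V2 /y/: /rdr/ — longest licit onset from the right is /dr/, leaving /r/ as coda.
V2 /y/ – V3 /u/: /v/ is a single consonant, so it becomes the next onset.
V3 /u/ – V4 /o/: /pdp/ — longest licit onset from the right is /p/, leaving /pd/ as coda.
V4 /o/ – V5 /i/: cluster /jd/ — the longest permitted-onset suffix is /d/; onset = /d/, preceding coda = /j/.
So the parse is dur.dry.vupd.poj.di.
The third /d/ is in the coda of syllable 3 (/vupd/).

3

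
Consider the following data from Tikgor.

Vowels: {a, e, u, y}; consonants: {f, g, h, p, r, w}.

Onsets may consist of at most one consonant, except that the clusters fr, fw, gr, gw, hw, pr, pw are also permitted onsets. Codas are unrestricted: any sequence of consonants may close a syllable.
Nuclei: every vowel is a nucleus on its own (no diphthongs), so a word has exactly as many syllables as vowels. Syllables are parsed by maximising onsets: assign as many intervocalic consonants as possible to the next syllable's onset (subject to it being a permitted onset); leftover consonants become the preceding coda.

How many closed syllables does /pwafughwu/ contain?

Vowels present: a, u, u; each is a nucleus, giving 3 syllables.
σ1/σ2 boundary: /f/ → onset of the next syllable (single consonants are always licit onsets).
σ2/σ3 boundary: cluster /ghw/ — the longest permitted-onset suffix is /hw/; onset = /hw/, preceding coda = /g/.
Putting it together: pwa.fug.hwu.
Classifying each syllable: /pwa/ (open), /fug/ (closed), /hwu/ (open).
Closed syllables: 1.

1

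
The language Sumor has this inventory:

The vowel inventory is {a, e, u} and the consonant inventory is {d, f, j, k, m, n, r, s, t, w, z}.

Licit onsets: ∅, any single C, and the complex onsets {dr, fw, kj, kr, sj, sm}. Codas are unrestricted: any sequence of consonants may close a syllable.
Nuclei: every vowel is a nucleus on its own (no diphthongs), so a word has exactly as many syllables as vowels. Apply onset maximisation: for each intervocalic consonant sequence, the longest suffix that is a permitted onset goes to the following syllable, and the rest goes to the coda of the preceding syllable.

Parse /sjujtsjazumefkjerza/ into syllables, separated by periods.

sjujt.sja.zu.mef.kjer.za

Nuclei (vowels): u, a, u, e, e, a → 6 syllables.
σ1/σ2 boundary: /jtsj/; trying suffixes from longest down, /sj/ is the first permitted one, so coda /jt/ | onset /sj/.
σ2/σ3 boundary: just /z/ — single C goes to the following onset.
σ3/σ4 boundary: /m/ is a single consonant, so it becomes the next onset.
σ4/σ5 boundary: /fkj/ — longest licit onset from the right is /kj/, leaving /f/ as coda.
σ5/σ6 boundary: /rz/ — longest licit onset from the right is /z/, leaving /r/ as coda.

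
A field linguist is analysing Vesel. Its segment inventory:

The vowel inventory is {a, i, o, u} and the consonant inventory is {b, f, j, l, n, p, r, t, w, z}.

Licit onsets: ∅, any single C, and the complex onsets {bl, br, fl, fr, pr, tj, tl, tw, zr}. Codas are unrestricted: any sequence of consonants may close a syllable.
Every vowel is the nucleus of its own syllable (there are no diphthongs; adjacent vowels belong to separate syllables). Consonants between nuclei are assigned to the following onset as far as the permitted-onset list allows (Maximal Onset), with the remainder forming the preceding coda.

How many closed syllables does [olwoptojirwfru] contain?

3

The vowels are o, o, o, i, u — 5 nuclei, so 5 syllables.
σ1/σ2 boundary: /lw/; trying suffixes from longest down, /w/ is the first permitted one, so coda /l/ | onset /w/.
σ2/σ3 boundary: /pt/; trying suffixes from longest down, /t/ is the first permitted one, so coda /p/ | onset /t/.
σ3/σ4 boundary: just /j/ — single C goes to the following onset.
σ4/σ5 boundary: /rwfr/; trying suffixes from longest down, /fr/ is the first permitted one, so coda /rw/ | onset /fr/.
So the parse is ol.wop.to.jirw.fru.
Classifying each syllable: /ol/ (closed), /wop/ (closed), /to/ (open), /jirw/ (closed), /fru/ (open).
Closed syllables: 3.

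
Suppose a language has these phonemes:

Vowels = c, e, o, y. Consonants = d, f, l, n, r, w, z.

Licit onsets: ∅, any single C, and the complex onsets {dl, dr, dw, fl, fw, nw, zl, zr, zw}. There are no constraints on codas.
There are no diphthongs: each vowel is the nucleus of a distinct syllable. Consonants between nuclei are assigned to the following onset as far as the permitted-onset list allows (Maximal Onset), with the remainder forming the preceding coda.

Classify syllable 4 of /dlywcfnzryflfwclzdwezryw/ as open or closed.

Nuclei (vowels): y, c, y, c, e, y → 6 syllables.
V1 /y/ – V2 /c/: /w/ → onset of the next syllable (single consonants are always licit onsets).
V2 /c/ – V3 /y/: /fnzr/; trying suffixes from longest down, /zr/ is the first permitted one, so coda /fn/ | onset /zr/.
V3 /y/ – V4 /c/: /flfw/; trying suffixes from longest down, /fw/ is the first permitted one, so coda /fl/ | onset /fw/.
V4 /c/ – V5 /e/: cluster /lzdw/ — the longest permitted-onset suffix is /dw/; onset = /dw/, preceding coda = /lz/.
V5 /e/ – V6 /y/: cluster /zr/ — /zr/ is itself a permitted onset, so the whole cluster goes right; preceding coda = ∅.
Syllabification: dly.wcfn.zryfl.fwclz.dwe.zryw.
Syllable 4 is /fwclz/ with coda /lz/, so it is closed.

closed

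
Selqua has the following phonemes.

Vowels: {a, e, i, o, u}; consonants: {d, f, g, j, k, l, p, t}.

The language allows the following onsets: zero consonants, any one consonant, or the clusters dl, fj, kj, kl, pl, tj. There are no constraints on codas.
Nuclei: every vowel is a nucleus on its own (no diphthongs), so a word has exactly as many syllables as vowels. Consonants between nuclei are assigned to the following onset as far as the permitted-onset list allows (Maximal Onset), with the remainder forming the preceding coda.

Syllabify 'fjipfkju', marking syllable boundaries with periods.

Nuclei (vowels): i, u → 2 syllables.
σ1/σ2 boundary: /pfkj/ — longest licit onset from the right is /kj/, leaving /pf/ as coda.

fjipf.kju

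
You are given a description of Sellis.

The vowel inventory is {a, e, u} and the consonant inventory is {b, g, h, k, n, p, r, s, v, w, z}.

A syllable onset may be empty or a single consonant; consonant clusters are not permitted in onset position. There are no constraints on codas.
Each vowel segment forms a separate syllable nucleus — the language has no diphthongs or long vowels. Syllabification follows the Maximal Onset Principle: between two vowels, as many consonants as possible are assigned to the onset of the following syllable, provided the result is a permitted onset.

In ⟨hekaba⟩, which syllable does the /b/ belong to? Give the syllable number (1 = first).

The vowels are e, a, a — 3 nuclei, so 3 syllables.
Between /e/ (V1) and /a/ (V2): just /k/ — single C goes to the following onset.
Between /a/ (V2) and /a/ (V3): just /b/ — single C goes to the following onset.
Syllabification: he.ka.ba.
The /b/ is in the onset of syllable 3 (/ba/).

3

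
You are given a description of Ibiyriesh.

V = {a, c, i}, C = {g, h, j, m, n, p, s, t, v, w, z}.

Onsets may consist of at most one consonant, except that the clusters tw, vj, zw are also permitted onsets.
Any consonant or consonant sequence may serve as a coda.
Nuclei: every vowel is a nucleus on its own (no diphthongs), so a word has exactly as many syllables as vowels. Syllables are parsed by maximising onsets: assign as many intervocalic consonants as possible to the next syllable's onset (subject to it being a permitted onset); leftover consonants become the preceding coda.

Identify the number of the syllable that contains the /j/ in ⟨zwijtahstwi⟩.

1

Vowels present: i, a, i; each is a nucleus, giving 3 syllables.
V1 /i/ – V2 /a/: /jt/ — longest licit onset from the right is /t/, leaving /j/ as coda.
V2 /a/ – V3 /i/: cluster /hstw/ — the longest permitted-onset suffix is /tw/; onset = /tw/, preceding coda = /hs/.
Putting it together: zwij.tahs.twi.
The /j/ is in the coda of syllable 1 (/zwij/).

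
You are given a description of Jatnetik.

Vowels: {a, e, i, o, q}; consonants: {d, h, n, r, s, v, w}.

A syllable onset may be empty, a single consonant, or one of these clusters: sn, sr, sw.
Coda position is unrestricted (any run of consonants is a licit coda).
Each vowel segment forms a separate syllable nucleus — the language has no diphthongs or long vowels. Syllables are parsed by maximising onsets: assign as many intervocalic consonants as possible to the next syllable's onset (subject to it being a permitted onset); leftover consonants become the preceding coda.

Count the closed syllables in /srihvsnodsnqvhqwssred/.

5

The vowels are i, o, q, q, e — 5 nuclei, so 5 syllables.
/i…o/ gap (V1→V2): /hvsn/; trying suffixes from longest down, /sn/ is the first permitted one, so coda /hv/ | onset /sn/.
/o…q/ gap (V2→V3): /dsn/ — longest licit onset from the right is /sn/, leaving /d/ as coda.
/q…q/ gap (V3→V4): /vh/ — longest licit onset from the right is /h/, leaving /v/ as coda.
/q…e/ gap (V4→V5): /wssr/ — longest licit onset from the right is /sr/, leaving /ws/ as coda.
So the parse is srihv.snod.snqv.hqws.sred.
Classifying each syllable: /srihv/ (closed), /snod/ (closed), /snqv/ (closed), /hqws/ (closed), /sred/ (closed).
Closed syllables: 5.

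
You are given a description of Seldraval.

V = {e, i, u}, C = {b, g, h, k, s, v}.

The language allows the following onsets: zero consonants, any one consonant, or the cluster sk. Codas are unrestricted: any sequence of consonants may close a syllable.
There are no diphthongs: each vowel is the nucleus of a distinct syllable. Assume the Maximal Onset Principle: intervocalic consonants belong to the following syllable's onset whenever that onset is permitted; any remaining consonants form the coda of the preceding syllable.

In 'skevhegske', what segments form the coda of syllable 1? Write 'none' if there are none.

Nuclei (vowels): e, e, e → 3 syllables.
V1 /e/ – V2 /e/: /vh/; trying suffixes from longest down, /h/ is the first permitted one, so coda /v/ | onset /h/.
V2 /e/ – V3 /e/: cluster /gsk/ — the longest permitted-onset suffix is /sk/; onset = /sk/, preceding coda = /g/.
Result: skev.heg.ske.
Syllable 1 is /skev/: onset /sk/, nucleus /e/, coda /v/.

v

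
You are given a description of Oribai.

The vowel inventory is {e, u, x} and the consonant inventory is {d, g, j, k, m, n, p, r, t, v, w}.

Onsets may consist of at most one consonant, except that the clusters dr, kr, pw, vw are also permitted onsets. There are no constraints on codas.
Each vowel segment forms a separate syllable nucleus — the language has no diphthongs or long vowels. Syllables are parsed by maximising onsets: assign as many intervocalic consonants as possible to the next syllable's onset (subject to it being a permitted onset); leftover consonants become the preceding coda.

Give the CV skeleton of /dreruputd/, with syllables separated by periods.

CCV.CV.CVCC

Vowels present: e, u, u; each is a nucleus, giving 3 syllables.
V1 /e/ – V2 /u/: /r/ is a single consonant, so it becomes the next onset.
V2 /u/ – V3 /u/: just /p/ — single C goes to the following onset.
Putting it together: dre.ru.putd.
Mapping each syllable to C/V: /dre/ → CCV, /ru/ → CV, /putd/ → CVCC.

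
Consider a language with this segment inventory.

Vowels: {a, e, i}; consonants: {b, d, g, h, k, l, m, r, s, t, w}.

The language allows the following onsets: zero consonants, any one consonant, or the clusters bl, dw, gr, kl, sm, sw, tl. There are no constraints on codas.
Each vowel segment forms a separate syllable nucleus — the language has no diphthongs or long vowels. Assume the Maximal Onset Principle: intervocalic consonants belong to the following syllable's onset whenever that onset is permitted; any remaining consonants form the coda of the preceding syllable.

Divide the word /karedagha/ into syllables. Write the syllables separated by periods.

The vowels are a, e, a, a — 4 nuclei, so 4 syllables.
σ1/σ2 boundary: /r/ is a single consonant, so it becomes the next onset.
σ2/σ3 boundary: just /d/ — single C goes to the following onset.
σ3/σ4 boundary: /gh/; trying suffixes from longest down, /h/ is the first permitted one, so coda /g/ | onset /h/.

ka.re.dag.ha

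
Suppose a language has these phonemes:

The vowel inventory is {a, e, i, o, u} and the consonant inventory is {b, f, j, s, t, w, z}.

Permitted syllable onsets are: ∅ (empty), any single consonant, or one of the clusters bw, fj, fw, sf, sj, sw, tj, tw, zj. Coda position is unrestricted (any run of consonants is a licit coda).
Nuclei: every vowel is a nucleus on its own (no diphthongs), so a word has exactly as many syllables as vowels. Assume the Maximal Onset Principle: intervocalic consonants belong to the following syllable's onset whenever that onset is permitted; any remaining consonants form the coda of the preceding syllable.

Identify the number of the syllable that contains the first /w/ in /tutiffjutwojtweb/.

Nuclei (vowels): u, i, u, o, e → 5 syllables.
V1 /u/ – V2 /i/: /t/ is a single consonant, so it becomes the next onset.
V2 /i/ – V3 /u/: /ffj/ splits as /f/ + /fj/ (/fj/ is the longest suffix that is a licit onset).
V3 /u/ – V4 /o/: /tw/ — entire cluster is a permitted onset → onset /tw/, coda ∅.
V4 /o/ – V5 /e/: /jtw/ — longest licit onset from the right is /tw/, leaving /j/ as coda.
So the parse is tu.tif.fju.twoj.tweb.
The first /w/ is in the onset of syllable 4 (/twoj/).

4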